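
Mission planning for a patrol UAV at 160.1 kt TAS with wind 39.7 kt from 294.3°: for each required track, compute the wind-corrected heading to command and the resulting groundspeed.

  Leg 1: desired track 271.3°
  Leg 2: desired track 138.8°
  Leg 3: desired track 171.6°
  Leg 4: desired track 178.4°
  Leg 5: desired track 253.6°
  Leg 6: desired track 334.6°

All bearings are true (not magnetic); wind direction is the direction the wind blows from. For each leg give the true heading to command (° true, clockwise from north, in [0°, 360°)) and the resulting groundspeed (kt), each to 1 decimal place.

Leg 1: desired track 271.3°; wind correction +5.6° → command heading 276.9°, groundspeed 122.8 kt
Leg 2: desired track 138.8°; wind correction +5.9° → command heading 144.7°, groundspeed 195.4 kt
Leg 3: desired track 171.6°; wind correction +12.0° → command heading 183.6°, groundspeed 178.0 kt
Leg 4: desired track 178.4°; wind correction +12.9° → command heading 191.3°, groundspeed 173.4 kt
Leg 5: desired track 253.6°; wind correction +9.3° → command heading 262.9°, groundspeed 127.9 kt
Leg 6: desired track 334.6°; wind correction -9.2° → command heading 325.4°, groundspeed 127.7 kt

Leg 1: heading=276.9°, groundspeed=122.8 kt
Leg 2: heading=144.7°, groundspeed=195.4 kt
Leg 3: heading=183.6°, groundspeed=178.0 kt
Leg 4: heading=191.3°, groundspeed=173.4 kt
Leg 5: heading=262.9°, groundspeed=127.9 kt
Leg 6: heading=325.4°, groundspeed=127.7 kt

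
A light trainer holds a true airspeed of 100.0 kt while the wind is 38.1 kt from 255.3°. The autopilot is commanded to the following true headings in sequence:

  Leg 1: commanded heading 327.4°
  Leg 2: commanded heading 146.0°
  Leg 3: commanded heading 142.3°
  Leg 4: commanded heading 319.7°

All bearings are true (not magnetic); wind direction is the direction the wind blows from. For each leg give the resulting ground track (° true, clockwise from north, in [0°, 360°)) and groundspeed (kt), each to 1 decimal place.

Leg 1: heading 327.4°; drift +22.3° → track 349.7°, groundspeed 95.4 kt
Leg 2: heading 146.0°; drift -17.7° → track 128.3°, groundspeed 118.2 kt
Leg 3: heading 142.3°; drift -17.0° → track 125.3°, groundspeed 120.1 kt
Leg 4: heading 319.7°; drift +22.4° → track 342.1°, groundspeed 90.3 kt

Leg 1: track=349.7°, groundspeed=95.4 kt
Leg 2: track=128.3°, groundspeed=118.2 kt
Leg 3: track=125.3°, groundspeed=120.1 kt
Leg 4: track=342.1°, groundspeed=90.3 kt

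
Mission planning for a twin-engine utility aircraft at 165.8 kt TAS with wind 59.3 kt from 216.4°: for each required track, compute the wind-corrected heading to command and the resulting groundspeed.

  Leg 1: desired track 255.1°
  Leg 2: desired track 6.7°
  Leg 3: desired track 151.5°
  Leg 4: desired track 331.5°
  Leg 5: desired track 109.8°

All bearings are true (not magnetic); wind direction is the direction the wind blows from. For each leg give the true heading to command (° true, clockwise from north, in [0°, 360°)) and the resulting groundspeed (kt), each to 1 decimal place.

Leg 1: desired track 255.1°; wind correction -12.9° → command heading 242.2°, groundspeed 115.3 kt
Leg 2: desired track 6.7°; wind correction -10.2° → command heading 356.5°, groundspeed 214.7 kt
Leg 3: desired track 151.5°; wind correction +18.9° → command heading 170.4°, groundspeed 131.7 kt
Leg 4: desired track 331.5°; wind correction -18.9° → command heading 312.6°, groundspeed 182.0 kt
Leg 5: desired track 109.8°; wind correction +20.0° → command heading 129.8°, groundspeed 172.7 kt

Leg 1: heading=242.2°, groundspeed=115.3 kt
Leg 2: heading=356.5°, groundspeed=214.7 kt
Leg 3: heading=170.4°, groundspeed=131.7 kt
Leg 4: heading=312.6°, groundspeed=182.0 kt
Leg 5: heading=129.8°, groundspeed=172.7 kt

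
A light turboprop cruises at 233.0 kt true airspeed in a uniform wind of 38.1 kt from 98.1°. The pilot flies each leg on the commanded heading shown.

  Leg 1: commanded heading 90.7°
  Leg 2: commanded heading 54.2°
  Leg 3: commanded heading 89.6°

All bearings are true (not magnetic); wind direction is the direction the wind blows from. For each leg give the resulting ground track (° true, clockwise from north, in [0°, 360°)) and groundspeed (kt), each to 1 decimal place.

Leg 1: heading 90.7°; drift -1.4° → track 89.3°, groundspeed 195.3 kt
Leg 2: heading 54.2°; drift -7.3° → track 46.9°, groundspeed 207.2 kt
Leg 3: heading 89.6°; drift -1.7° → track 87.9°, groundspeed 195.4 kt

Leg 1: track=89.3°, groundspeed=195.3 kt
Leg 2: track=46.9°, groundspeed=207.2 kt
Leg 3: track=87.9°, groundspeed=195.4 kt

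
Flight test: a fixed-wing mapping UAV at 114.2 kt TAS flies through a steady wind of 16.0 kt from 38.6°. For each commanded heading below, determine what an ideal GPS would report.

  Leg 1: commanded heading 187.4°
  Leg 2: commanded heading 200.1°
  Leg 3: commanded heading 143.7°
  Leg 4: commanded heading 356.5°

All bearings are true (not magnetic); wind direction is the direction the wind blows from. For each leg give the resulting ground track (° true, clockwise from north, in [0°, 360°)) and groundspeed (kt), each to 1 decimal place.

Leg 1: heading 187.4°; drift +3.7° → track 191.1°, groundspeed 128.2 kt
Leg 2: heading 200.1°; drift +2.2° → track 202.3°, groundspeed 129.5 kt
Leg 3: heading 143.7°; drift +7.4° → track 151.1°, groundspeed 119.4 kt
Leg 4: heading 356.5°; drift -6.0° → track 350.5°, groundspeed 102.9 kt

Leg 1: track=191.1°, groundspeed=128.2 kt
Leg 2: track=202.3°, groundspeed=129.5 kt
Leg 3: track=151.1°, groundspeed=119.4 kt
Leg 4: track=350.5°, groundspeed=102.9 kt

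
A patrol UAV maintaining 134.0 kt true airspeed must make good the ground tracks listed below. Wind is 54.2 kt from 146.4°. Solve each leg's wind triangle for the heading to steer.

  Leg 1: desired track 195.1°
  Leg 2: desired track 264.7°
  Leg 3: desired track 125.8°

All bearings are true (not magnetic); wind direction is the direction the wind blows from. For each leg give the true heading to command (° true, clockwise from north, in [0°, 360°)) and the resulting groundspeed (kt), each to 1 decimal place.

Leg 1: desired track 195.1°; wind correction -17.7° → command heading 177.4°, groundspeed 91.9 kt
Leg 2: desired track 264.7°; wind correction -20.9° → command heading 243.8°, groundspeed 150.9 kt
Leg 3: desired track 125.8°; wind correction +8.2° → command heading 134.0°, groundspeed 81.9 kt

Leg 1: heading=177.4°, groundspeed=91.9 kt
Leg 2: heading=243.8°, groundspeed=150.9 kt
Leg 3: heading=134.0°, groundspeed=81.9 kt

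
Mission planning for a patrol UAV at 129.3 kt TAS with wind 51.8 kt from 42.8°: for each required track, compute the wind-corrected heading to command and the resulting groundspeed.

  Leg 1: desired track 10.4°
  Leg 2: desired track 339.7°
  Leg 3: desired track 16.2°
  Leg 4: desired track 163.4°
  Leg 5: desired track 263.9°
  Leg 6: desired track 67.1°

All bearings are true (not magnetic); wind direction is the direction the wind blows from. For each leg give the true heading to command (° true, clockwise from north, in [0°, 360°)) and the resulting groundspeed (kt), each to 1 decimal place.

Leg 1: heading=22.8°, groundspeed=82.5 kt
Leg 2: heading=0.6°, groundspeed=97.3 kt
Leg 3: heading=26.5°, groundspeed=80.9 kt
Leg 4: heading=143.2°, groundspeed=147.7 kt
Leg 5: heading=279.2°, groundspeed=163.8 kt
Leg 6: heading=57.6°, groundspeed=80.3 kt

Leg 1: desired track 10.4°; wind correction +12.4° → command heading 22.8°, groundspeed 82.5 kt
Leg 2: desired track 339.7°; wind correction +20.9° → command heading 0.6°, groundspeed 97.3 kt
Leg 3: desired track 16.2°; wind correction +10.3° → command heading 26.5°, groundspeed 80.9 kt
Leg 4: desired track 163.4°; wind correction -20.2° → command heading 143.2°, groundspeed 147.7 kt
Leg 5: desired track 263.9°; wind correction +15.3° → command heading 279.2°, groundspeed 163.8 kt
Leg 6: desired track 67.1°; wind correction -9.5° → command heading 57.6°, groundspeed 80.3 kt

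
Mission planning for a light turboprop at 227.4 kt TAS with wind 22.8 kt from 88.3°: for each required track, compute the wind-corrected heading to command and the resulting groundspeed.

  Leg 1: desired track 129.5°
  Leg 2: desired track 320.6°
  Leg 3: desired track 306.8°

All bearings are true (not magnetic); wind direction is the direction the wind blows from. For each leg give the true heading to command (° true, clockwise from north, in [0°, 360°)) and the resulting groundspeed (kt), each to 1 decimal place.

Leg 1: desired track 129.5°; wind correction -3.8° → command heading 125.7°, groundspeed 209.7 kt
Leg 2: desired track 320.6°; wind correction +4.6° → command heading 325.2°, groundspeed 240.6 kt
Leg 3: desired track 306.8°; wind correction +3.6° → command heading 310.4°, groundspeed 244.8 kt

Leg 1: heading=125.7°, groundspeed=209.7 kt
Leg 2: heading=325.2°, groundspeed=240.6 kt
Leg 3: heading=310.4°, groundspeed=244.8 kt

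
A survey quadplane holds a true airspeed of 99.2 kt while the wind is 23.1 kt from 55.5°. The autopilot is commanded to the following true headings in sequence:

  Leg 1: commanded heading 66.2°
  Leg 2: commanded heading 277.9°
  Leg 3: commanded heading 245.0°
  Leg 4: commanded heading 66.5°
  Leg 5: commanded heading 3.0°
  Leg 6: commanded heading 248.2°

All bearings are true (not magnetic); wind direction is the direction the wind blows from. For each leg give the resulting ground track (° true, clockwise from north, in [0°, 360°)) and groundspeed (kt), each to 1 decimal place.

Leg 1: track=69.4°, groundspeed=76.6 kt
Leg 2: track=270.3°, groundspeed=117.3 kt
Leg 3: track=243.2°, groundspeed=122.0 kt
Leg 4: track=69.8°, groundspeed=76.7 kt
Leg 5: track=350.9°, groundspeed=87.1 kt
Leg 6: track=245.8°, groundspeed=121.8 kt

Leg 1: heading 66.2°; drift +3.2° → track 69.4°, groundspeed 76.6 kt
Leg 2: heading 277.9°; drift -7.6° → track 270.3°, groundspeed 117.3 kt
Leg 3: heading 245.0°; drift -1.8° → track 243.2°, groundspeed 122.0 kt
Leg 4: heading 66.5°; drift +3.3° → track 69.8°, groundspeed 76.7 kt
Leg 5: heading 3.0°; drift -12.1° → track 350.9°, groundspeed 87.1 kt
Leg 6: heading 248.2°; drift -2.4° → track 245.8°, groundspeed 121.8 kt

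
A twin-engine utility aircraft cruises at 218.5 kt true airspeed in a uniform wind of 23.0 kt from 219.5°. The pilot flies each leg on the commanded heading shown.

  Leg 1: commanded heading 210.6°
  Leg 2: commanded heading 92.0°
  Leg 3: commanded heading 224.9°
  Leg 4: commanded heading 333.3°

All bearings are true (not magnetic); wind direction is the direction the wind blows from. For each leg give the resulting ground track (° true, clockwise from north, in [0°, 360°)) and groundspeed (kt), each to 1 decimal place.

Leg 1: heading 210.6°; drift -1.0° → track 209.6°, groundspeed 195.8 kt
Leg 2: heading 92.0°; drift -4.5° → track 87.5°, groundspeed 233.2 kt
Leg 3: heading 224.9°; drift +0.6° → track 225.5°, groundspeed 195.6 kt
Leg 4: heading 333.3°; drift +5.3° → track 338.6°, groundspeed 228.8 kt

Leg 1: track=209.6°, groundspeed=195.8 kt
Leg 2: track=87.5°, groundspeed=233.2 kt
Leg 3: track=225.5°, groundspeed=195.6 kt
Leg 4: track=338.6°, groundspeed=228.8 kt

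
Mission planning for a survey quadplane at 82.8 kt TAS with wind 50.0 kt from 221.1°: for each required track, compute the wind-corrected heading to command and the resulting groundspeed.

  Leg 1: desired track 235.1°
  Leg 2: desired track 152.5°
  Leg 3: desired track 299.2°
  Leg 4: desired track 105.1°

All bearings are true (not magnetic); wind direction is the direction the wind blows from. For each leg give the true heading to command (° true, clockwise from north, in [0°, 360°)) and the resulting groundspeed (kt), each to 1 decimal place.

Leg 1: heading=226.7°, groundspeed=33.4 kt
Leg 2: heading=186.7°, groundspeed=50.2 kt
Leg 3: heading=263.0°, groundspeed=56.5 kt
Leg 4: heading=138.0°, groundspeed=91.5 kt

Leg 1: desired track 235.1°; wind correction -8.4° → command heading 226.7°, groundspeed 33.4 kt
Leg 2: desired track 152.5°; wind correction +34.2° → command heading 186.7°, groundspeed 50.2 kt
Leg 3: desired track 299.2°; wind correction -36.2° → command heading 263.0°, groundspeed 56.5 kt
Leg 4: desired track 105.1°; wind correction +32.9° → command heading 138.0°, groundspeed 91.5 kt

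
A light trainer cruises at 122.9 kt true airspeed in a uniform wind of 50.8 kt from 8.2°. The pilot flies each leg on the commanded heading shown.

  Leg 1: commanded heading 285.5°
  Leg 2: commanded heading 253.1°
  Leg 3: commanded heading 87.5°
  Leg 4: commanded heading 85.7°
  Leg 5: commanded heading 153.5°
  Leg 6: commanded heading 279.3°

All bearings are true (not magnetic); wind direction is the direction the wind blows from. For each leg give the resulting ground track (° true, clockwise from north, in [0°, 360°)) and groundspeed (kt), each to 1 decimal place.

Leg 1: track=262.1°, groundspeed=126.9 kt
Leg 2: track=235.4°, groundspeed=151.6 kt
Leg 3: track=111.2°, groundspeed=124.0 kt
Leg 4: track=109.6°, groundspeed=122.4 kt
Leg 5: track=163.5°, groundspeed=167.2 kt
Leg 6: track=256.7°, groundspeed=132.1 kt

Leg 1: heading 285.5°; drift -23.4° → track 262.1°, groundspeed 126.9 kt
Leg 2: heading 253.1°; drift -17.7° → track 235.4°, groundspeed 151.6 kt
Leg 3: heading 87.5°; drift +23.7° → track 111.2°, groundspeed 124.0 kt
Leg 4: heading 85.7°; drift +23.9° → track 109.6°, groundspeed 122.4 kt
Leg 5: heading 153.5°; drift +10.0° → track 163.5°, groundspeed 167.2 kt
Leg 6: heading 279.3°; drift -22.6° → track 256.7°, groundspeed 132.1 kt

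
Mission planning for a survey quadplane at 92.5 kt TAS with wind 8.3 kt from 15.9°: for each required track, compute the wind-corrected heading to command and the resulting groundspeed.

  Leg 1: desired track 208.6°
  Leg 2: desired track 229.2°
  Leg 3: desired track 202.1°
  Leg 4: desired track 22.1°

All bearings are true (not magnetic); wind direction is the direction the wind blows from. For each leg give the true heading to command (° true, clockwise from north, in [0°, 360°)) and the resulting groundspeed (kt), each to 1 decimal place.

Leg 1: heading=209.7°, groundspeed=100.6 kt
Leg 2: heading=232.0°, groundspeed=99.3 kt
Leg 3: heading=202.7°, groundspeed=100.7 kt
Leg 4: heading=21.5°, groundspeed=84.2 kt

Leg 1: desired track 208.6°; wind correction +1.1° → command heading 209.7°, groundspeed 100.6 kt
Leg 2: desired track 229.2°; wind correction +2.8° → command heading 232.0°, groundspeed 99.3 kt
Leg 3: desired track 202.1°; wind correction +0.6° → command heading 202.7°, groundspeed 100.7 kt
Leg 4: desired track 22.1°; wind correction -0.6° → command heading 21.5°, groundspeed 84.2 kt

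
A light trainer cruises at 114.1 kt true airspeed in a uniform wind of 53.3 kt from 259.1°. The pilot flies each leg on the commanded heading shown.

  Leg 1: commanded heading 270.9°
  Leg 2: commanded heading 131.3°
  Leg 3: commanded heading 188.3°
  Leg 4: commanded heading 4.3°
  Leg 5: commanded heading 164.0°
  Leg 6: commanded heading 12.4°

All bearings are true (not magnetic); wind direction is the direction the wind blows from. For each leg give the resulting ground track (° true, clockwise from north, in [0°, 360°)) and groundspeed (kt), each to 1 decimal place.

Leg 1: heading 270.9°; drift +10.0° → track 280.9°, groundspeed 62.9 kt
Leg 2: heading 131.3°; drift -16.0° → track 115.3°, groundspeed 152.7 kt
Leg 3: heading 188.3°; drift -27.5° → track 160.8°, groundspeed 108.9 kt
Leg 4: heading 4.3°; drift +21.9° → track 26.2°, groundspeed 138.0 kt
Leg 5: heading 164.0°; drift -24.1° → track 139.9°, groundspeed 130.2 kt
Leg 6: heading 12.4°; drift +19.9° → track 32.3°, groundspeed 143.8 kt

Leg 1: track=280.9°, groundspeed=62.9 kt
Leg 2: track=115.3°, groundspeed=152.7 kt
Leg 3: track=160.8°, groundspeed=108.9 kt
Leg 4: track=26.2°, groundspeed=138.0 kt
Leg 5: track=139.9°, groundspeed=130.2 kt
Leg 6: track=32.3°, groundspeed=143.8 kt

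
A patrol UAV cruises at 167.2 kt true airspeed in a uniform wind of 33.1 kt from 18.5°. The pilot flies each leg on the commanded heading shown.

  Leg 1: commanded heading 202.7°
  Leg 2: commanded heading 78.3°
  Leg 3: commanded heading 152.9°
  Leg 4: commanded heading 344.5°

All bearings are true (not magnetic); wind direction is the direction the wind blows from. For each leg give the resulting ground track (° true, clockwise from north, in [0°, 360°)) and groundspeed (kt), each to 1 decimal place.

Leg 1: track=202.0°, groundspeed=200.2 kt
Leg 2: track=89.1°, groundspeed=153.2 kt
Leg 3: track=160.0°, groundspeed=191.8 kt
Leg 4: track=337.0°, groundspeed=141.0 kt

Leg 1: heading 202.7°; drift -0.7° → track 202.0°, groundspeed 200.2 kt
Leg 2: heading 78.3°; drift +10.8° → track 89.1°, groundspeed 153.2 kt
Leg 3: heading 152.9°; drift +7.1° → track 160.0°, groundspeed 191.8 kt
Leg 4: heading 344.5°; drift -7.5° → track 337.0°, groundspeed 141.0 kt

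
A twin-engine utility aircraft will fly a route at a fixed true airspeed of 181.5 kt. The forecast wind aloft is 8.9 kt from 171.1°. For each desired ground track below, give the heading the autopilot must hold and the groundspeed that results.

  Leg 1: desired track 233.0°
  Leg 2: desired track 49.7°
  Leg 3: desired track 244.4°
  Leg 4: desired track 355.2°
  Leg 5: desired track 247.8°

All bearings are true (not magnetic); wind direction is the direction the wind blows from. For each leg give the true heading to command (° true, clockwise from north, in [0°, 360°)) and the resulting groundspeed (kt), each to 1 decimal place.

Leg 1: heading=230.5°, groundspeed=177.1 kt
Leg 2: heading=52.1°, groundspeed=186.0 kt
Leg 3: heading=241.7°, groundspeed=178.7 kt
Leg 4: heading=355.4°, groundspeed=190.4 kt
Leg 5: heading=245.1°, groundspeed=179.2 kt

Leg 1: desired track 233.0°; wind correction -2.5° → command heading 230.5°, groundspeed 177.1 kt
Leg 2: desired track 49.7°; wind correction +2.4° → command heading 52.1°, groundspeed 186.0 kt
Leg 3: desired track 244.4°; wind correction -2.7° → command heading 241.7°, groundspeed 178.7 kt
Leg 4: desired track 355.2°; wind correction +0.2° → command heading 355.4°, groundspeed 190.4 kt
Leg 5: desired track 247.8°; wind correction -2.7° → command heading 245.1°, groundspeed 179.2 kt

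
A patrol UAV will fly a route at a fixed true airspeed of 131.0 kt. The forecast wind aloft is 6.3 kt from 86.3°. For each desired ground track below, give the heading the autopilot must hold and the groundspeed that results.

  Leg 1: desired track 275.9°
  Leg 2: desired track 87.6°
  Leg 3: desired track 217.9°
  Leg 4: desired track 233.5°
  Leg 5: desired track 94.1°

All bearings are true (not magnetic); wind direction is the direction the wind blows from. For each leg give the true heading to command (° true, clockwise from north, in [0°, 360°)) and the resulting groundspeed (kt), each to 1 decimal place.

Leg 1: desired track 275.9°; wind correction +0.5° → command heading 276.4°, groundspeed 137.2 kt
Leg 2: desired track 87.6°; wind correction -0.1° → command heading 87.5°, groundspeed 124.7 kt
Leg 3: desired track 217.9°; wind correction -2.1° → command heading 215.8°, groundspeed 135.1 kt
Leg 4: desired track 233.5°; wind correction -1.5° → command heading 232.0°, groundspeed 136.3 kt
Leg 5: desired track 94.1°; wind correction -0.4° → command heading 93.7°, groundspeed 124.8 kt

Leg 1: heading=276.4°, groundspeed=137.2 kt
Leg 2: heading=87.5°, groundspeed=124.7 kt
Leg 3: heading=215.8°, groundspeed=135.1 kt
Leg 4: heading=232.0°, groundspeed=136.3 kt
Leg 5: heading=93.7°, groundspeed=124.8 kt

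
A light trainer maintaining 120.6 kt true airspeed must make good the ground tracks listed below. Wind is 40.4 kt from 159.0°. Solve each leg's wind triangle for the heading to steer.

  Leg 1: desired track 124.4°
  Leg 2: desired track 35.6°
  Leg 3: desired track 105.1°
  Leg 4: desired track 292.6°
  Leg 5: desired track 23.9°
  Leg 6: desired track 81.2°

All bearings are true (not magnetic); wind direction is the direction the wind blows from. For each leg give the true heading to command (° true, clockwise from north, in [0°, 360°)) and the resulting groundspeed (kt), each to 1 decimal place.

Leg 1: heading=135.4°, groundspeed=85.1 kt
Leg 2: heading=51.8°, groundspeed=138.0 kt
Leg 3: heading=120.8°, groundspeed=92.3 kt
Leg 4: heading=278.6°, groundspeed=144.9 kt
Leg 5: heading=37.6°, groundspeed=145.8 kt
Leg 6: heading=100.3°, groundspeed=105.4 kt

Leg 1: desired track 124.4°; wind correction +11.0° → command heading 135.4°, groundspeed 85.1 kt
Leg 2: desired track 35.6°; wind correction +16.2° → command heading 51.8°, groundspeed 138.0 kt
Leg 3: desired track 105.1°; wind correction +15.7° → command heading 120.8°, groundspeed 92.3 kt
Leg 4: desired track 292.6°; wind correction -14.0° → command heading 278.6°, groundspeed 144.9 kt
Leg 5: desired track 23.9°; wind correction +13.7° → command heading 37.6°, groundspeed 145.8 kt
Leg 6: desired track 81.2°; wind correction +19.1° → command heading 100.3°, groundspeed 105.4 kt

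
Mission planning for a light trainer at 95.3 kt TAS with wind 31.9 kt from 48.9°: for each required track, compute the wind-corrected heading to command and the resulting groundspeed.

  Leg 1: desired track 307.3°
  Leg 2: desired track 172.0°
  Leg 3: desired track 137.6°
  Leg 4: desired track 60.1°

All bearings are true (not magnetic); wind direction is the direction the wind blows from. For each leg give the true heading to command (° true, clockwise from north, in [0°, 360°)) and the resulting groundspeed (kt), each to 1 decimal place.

Leg 1: heading=326.4°, groundspeed=96.4 kt
Leg 2: heading=155.7°, groundspeed=108.9 kt
Leg 3: heading=118.0°, groundspeed=89.1 kt
Leg 4: heading=56.4°, groundspeed=63.8 kt

Leg 1: desired track 307.3°; wind correction +19.1° → command heading 326.4°, groundspeed 96.4 kt
Leg 2: desired track 172.0°; wind correction -16.3° → command heading 155.7°, groundspeed 108.9 kt
Leg 3: desired track 137.6°; wind correction -19.6° → command heading 118.0°, groundspeed 89.1 kt
Leg 4: desired track 60.1°; wind correction -3.7° → command heading 56.4°, groundspeed 63.8 kt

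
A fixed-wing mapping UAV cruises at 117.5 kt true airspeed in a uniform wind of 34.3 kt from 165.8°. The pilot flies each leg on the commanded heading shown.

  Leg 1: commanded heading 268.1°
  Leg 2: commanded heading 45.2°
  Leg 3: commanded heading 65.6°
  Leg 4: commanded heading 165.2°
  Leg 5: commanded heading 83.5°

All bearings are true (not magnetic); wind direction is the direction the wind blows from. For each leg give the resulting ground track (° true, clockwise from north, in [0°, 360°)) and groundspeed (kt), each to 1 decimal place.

Leg 1: track=283.1°, groundspeed=129.2 kt
Leg 2: track=32.9°, groundspeed=138.2 kt
Leg 3: track=50.3°, groundspeed=128.1 kt
Leg 4: track=165.0°, groundspeed=83.2 kt
Leg 5: track=66.7°, groundspeed=117.9 kt

Leg 1: heading 268.1°; drift +15.0° → track 283.1°, groundspeed 129.2 kt
Leg 2: heading 45.2°; drift -12.3° → track 32.9°, groundspeed 138.2 kt
Leg 3: heading 65.6°; drift -15.3° → track 50.3°, groundspeed 128.1 kt
Leg 4: heading 165.2°; drift -0.2° → track 165.0°, groundspeed 83.2 kt
Leg 5: heading 83.5°; drift -16.8° → track 66.7°, groundspeed 117.9 kt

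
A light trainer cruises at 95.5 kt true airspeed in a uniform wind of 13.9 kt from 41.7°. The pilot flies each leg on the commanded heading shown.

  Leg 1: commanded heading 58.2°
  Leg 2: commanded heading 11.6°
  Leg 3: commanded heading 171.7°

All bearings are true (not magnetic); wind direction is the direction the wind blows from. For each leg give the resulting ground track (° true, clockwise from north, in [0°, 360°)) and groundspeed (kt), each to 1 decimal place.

Leg 1: track=61.0°, groundspeed=82.3 kt
Leg 2: track=6.8°, groundspeed=83.8 kt
Leg 3: track=177.5°, groundspeed=105.0 kt

Leg 1: heading 58.2°; drift +2.8° → track 61.0°, groundspeed 82.3 kt
Leg 2: heading 11.6°; drift -4.8° → track 6.8°, groundspeed 83.8 kt
Leg 3: heading 171.7°; drift +5.8° → track 177.5°, groundspeed 105.0 kt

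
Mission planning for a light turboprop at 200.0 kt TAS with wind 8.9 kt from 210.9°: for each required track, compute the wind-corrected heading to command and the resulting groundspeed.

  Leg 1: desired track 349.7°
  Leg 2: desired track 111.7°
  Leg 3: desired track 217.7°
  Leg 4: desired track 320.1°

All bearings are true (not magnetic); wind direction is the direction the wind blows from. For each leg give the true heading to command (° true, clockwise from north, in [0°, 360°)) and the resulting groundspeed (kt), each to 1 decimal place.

Leg 1: desired track 349.7°; wind correction -1.7° → command heading 348.0°, groundspeed 206.6 kt
Leg 2: desired track 111.7°; wind correction +2.5° → command heading 114.2°, groundspeed 201.2 kt
Leg 3: desired track 217.7°; wind correction -0.3° → command heading 217.4°, groundspeed 191.2 kt
Leg 4: desired track 320.1°; wind correction -2.4° → command heading 317.7°, groundspeed 202.8 kt

Leg 1: heading=348.0°, groundspeed=206.6 kt
Leg 2: heading=114.2°, groundspeed=201.2 kt
Leg 3: heading=217.4°, groundspeed=191.2 kt
Leg 4: heading=317.7°, groundspeed=202.8 kt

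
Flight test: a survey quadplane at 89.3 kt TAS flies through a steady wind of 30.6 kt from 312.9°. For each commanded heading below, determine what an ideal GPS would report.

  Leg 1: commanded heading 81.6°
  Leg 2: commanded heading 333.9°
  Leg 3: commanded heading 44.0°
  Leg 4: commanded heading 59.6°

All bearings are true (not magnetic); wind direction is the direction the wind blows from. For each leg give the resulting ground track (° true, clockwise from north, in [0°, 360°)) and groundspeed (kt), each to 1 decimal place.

Leg 1: track=94.0°, groundspeed=111.0 kt
Leg 2: track=344.1°, groundspeed=61.7 kt
Leg 3: track=62.8°, groundspeed=95.0 kt
Leg 4: track=76.2°, groundspeed=102.4 kt

Leg 1: heading 81.6°; drift +12.4° → track 94.0°, groundspeed 111.0 kt
Leg 2: heading 333.9°; drift +10.2° → track 344.1°, groundspeed 61.7 kt
Leg 3: heading 44.0°; drift +18.8° → track 62.8°, groundspeed 95.0 kt
Leg 4: heading 59.6°; drift +16.6° → track 76.2°, groundspeed 102.4 kt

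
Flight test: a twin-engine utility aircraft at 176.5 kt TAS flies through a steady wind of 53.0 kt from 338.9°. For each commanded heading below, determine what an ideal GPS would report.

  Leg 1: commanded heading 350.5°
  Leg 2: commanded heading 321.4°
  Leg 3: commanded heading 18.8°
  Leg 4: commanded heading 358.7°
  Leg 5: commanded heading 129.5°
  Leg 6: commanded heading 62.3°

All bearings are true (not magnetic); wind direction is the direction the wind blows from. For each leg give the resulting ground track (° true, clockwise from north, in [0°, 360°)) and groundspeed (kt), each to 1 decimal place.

Leg 1: heading 350.5°; drift +4.9° → track 355.4°, groundspeed 125.0 kt
Leg 2: heading 321.4°; drift -7.2° → track 314.2°, groundspeed 127.0 kt
Leg 3: heading 18.8°; drift +14.1° → track 32.9°, groundspeed 140.0 kt
Leg 4: heading 358.7°; drift +8.1° → track 6.8°, groundspeed 127.9 kt
Leg 5: heading 129.5°; drift +6.7° → track 136.2°, groundspeed 224.2 kt
Leg 6: heading 62.3°; drift +17.2° → track 79.5°, groundspeed 178.4 kt

Leg 1: track=355.4°, groundspeed=125.0 kt
Leg 2: track=314.2°, groundspeed=127.0 kt
Leg 3: track=32.9°, groundspeed=140.0 kt
Leg 4: track=6.8°, groundspeed=127.9 kt
Leg 5: track=136.2°, groundspeed=224.2 kt
Leg 6: track=79.5°, groundspeed=178.4 kt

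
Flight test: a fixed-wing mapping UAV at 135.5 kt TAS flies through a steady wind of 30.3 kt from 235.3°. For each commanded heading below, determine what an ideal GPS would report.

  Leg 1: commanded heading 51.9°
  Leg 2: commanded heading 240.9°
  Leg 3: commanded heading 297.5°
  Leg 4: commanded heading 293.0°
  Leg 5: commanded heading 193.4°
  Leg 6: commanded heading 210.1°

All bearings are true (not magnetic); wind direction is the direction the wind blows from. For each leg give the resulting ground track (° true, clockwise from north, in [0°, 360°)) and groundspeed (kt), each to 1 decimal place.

Leg 1: track=52.5°, groundspeed=165.8 kt
Leg 2: track=242.5°, groundspeed=105.4 kt
Leg 3: track=310.0°, groundspeed=124.3 kt
Leg 4: track=305.1°, groundspeed=122.0 kt
Leg 5: track=183.2°, groundspeed=114.7 kt
Leg 6: track=203.3°, groundspeed=108.9 kt

Leg 1: heading 51.9°; drift +0.6° → track 52.5°, groundspeed 165.8 kt
Leg 2: heading 240.9°; drift +1.6° → track 242.5°, groundspeed 105.4 kt
Leg 3: heading 297.5°; drift +12.5° → track 310.0°, groundspeed 124.3 kt
Leg 4: heading 293.0°; drift +12.1° → track 305.1°, groundspeed 122.0 kt
Leg 5: heading 193.4°; drift -10.2° → track 183.2°, groundspeed 114.7 kt
Leg 6: heading 210.1°; drift -6.8° → track 203.3°, groundspeed 108.9 kt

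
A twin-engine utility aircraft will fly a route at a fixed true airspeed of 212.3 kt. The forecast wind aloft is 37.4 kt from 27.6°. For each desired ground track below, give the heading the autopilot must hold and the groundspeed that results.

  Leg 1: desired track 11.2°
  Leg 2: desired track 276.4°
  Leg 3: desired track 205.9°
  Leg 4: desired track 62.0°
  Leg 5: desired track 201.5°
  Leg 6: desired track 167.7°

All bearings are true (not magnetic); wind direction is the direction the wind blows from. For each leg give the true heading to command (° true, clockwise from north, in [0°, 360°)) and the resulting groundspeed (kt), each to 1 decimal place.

Leg 1: desired track 11.2°; wind correction +2.9° → command heading 14.1°, groundspeed 176.2 kt
Leg 2: desired track 276.4°; wind correction +9.5° → command heading 285.9°, groundspeed 222.9 kt
Leg 3: desired track 205.9°; wind correction -0.3° → command heading 205.6°, groundspeed 249.7 kt
Leg 4: desired track 62.0°; wind correction -5.7° → command heading 56.3°, groundspeed 180.4 kt
Leg 5: desired track 201.5°; wind correction -1.1° → command heading 200.4°, groundspeed 249.5 kt
Leg 6: desired track 167.7°; wind correction -6.5° → command heading 161.2°, groundspeed 239.6 kt

Leg 1: heading=14.1°, groundspeed=176.2 kt
Leg 2: heading=285.9°, groundspeed=222.9 kt
Leg 3: heading=205.6°, groundspeed=249.7 kt
Leg 4: heading=56.3°, groundspeed=180.4 kt
Leg 5: heading=200.4°, groundspeed=249.5 kt
Leg 6: heading=161.2°, groundspeed=239.6 kt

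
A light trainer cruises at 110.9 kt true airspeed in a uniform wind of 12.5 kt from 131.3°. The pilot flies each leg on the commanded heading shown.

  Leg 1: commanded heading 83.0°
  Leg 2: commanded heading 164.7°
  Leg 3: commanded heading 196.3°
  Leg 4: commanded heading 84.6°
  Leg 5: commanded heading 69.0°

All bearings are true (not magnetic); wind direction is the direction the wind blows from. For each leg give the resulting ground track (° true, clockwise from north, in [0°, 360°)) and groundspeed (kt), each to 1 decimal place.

Leg 1: heading 83.0°; drift -5.2° → track 77.8°, groundspeed 103.0 kt
Leg 2: heading 164.7°; drift +3.9° → track 168.6°, groundspeed 100.7 kt
Leg 3: heading 196.3°; drift +6.1° → track 202.4°, groundspeed 106.2 kt
Leg 4: heading 84.6°; drift -5.1° → track 79.5°, groundspeed 102.7 kt
Leg 5: heading 69.0°; drift -6.0° → track 63.0°, groundspeed 105.7 kt

Leg 1: track=77.8°, groundspeed=103.0 kt
Leg 2: track=168.6°, groundspeed=100.7 kt
Leg 3: track=202.4°, groundspeed=106.2 kt
Leg 4: track=79.5°, groundspeed=102.7 kt
Leg 5: track=63.0°, groundspeed=105.7 kt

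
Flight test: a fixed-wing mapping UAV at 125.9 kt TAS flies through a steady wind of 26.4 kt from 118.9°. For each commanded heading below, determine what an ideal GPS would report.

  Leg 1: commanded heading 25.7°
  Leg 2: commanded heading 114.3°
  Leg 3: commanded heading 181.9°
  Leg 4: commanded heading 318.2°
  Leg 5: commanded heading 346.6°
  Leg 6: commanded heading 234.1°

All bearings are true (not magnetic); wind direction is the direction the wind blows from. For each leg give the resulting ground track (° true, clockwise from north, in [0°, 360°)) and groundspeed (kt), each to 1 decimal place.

Leg 1: heading 25.7°; drift -11.7° → track 14.0°, groundspeed 130.1 kt
Leg 2: heading 114.3°; drift -1.2° → track 113.1°, groundspeed 99.6 kt
Leg 3: heading 181.9°; drift +11.7° → track 193.6°, groundspeed 116.3 kt
Leg 4: heading 318.2°; drift -3.3° → track 314.9°, groundspeed 151.1 kt
Leg 5: heading 346.6°; drift -7.7° → track 338.9°, groundspeed 145.0 kt
Leg 6: heading 234.1°; drift +9.9° → track 244.0°, groundspeed 139.2 kt

Leg 1: track=14.0°, groundspeed=130.1 kt
Leg 2: track=113.1°, groundspeed=99.6 kt
Leg 3: track=193.6°, groundspeed=116.3 kt
Leg 4: track=314.9°, groundspeed=151.1 kt
Leg 5: track=338.9°, groundspeed=145.0 kt
Leg 6: track=244.0°, groundspeed=139.2 kt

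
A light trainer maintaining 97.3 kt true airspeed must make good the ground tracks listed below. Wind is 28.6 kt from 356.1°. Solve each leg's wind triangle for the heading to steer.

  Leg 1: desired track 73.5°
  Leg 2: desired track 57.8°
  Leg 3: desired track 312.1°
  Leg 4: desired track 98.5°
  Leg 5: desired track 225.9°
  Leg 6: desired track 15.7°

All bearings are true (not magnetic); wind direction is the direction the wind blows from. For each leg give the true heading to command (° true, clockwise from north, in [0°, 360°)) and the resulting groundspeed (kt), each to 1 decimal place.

Leg 1: heading=56.8°, groundspeed=87.0 kt
Leg 2: heading=42.8°, groundspeed=80.4 kt
Leg 3: heading=323.9°, groundspeed=74.7 kt
Leg 4: heading=81.8°, groundspeed=99.3 kt
Leg 5: heading=238.9°, groundspeed=113.3 kt
Leg 6: heading=10.0°, groundspeed=69.9 kt

Leg 1: desired track 73.5°; wind correction -16.7° → command heading 56.8°, groundspeed 87.0 kt
Leg 2: desired track 57.8°; wind correction -15.0° → command heading 42.8°, groundspeed 80.4 kt
Leg 3: desired track 312.1°; wind correction +11.8° → command heading 323.9°, groundspeed 74.7 kt
Leg 4: desired track 98.5°; wind correction -16.7° → command heading 81.8°, groundspeed 99.3 kt
Leg 5: desired track 225.9°; wind correction +13.0° → command heading 238.9°, groundspeed 113.3 kt
Leg 6: desired track 15.7°; wind correction -5.7° → command heading 10.0°, groundspeed 69.9 kt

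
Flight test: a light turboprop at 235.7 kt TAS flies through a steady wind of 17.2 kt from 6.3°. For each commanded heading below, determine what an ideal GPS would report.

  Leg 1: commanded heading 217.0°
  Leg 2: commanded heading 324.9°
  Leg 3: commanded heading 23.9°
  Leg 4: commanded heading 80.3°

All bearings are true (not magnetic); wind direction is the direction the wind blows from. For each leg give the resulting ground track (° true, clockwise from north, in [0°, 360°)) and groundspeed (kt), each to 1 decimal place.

Leg 1: heading 217.0°; drift -2.0° → track 215.0°, groundspeed 250.6 kt
Leg 2: heading 324.9°; drift -2.9° → track 322.0°, groundspeed 223.1 kt
Leg 3: heading 23.9°; drift +1.4° → track 25.3°, groundspeed 219.4 kt
Leg 4: heading 80.3°; drift +4.1° → track 84.4°, groundspeed 231.6 kt

Leg 1: track=215.0°, groundspeed=250.6 kt
Leg 2: track=322.0°, groundspeed=223.1 kt
Leg 3: track=25.3°, groundspeed=219.4 kt
Leg 4: track=84.4°, groundspeed=231.6 kt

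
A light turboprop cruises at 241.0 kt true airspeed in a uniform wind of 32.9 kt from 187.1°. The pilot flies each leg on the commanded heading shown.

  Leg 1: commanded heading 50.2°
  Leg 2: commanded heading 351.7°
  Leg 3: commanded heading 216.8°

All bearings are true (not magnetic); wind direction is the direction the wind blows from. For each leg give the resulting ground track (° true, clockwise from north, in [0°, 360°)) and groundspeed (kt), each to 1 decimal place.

Leg 1: heading 50.2°; drift -4.8° → track 45.4°, groundspeed 266.0 kt
Leg 2: heading 351.7°; drift +1.8° → track 353.5°, groundspeed 272.9 kt
Leg 3: heading 216.8°; drift +4.4° → track 221.2°, groundspeed 213.0 kt

Leg 1: track=45.4°, groundspeed=266.0 kt
Leg 2: track=353.5°, groundspeed=272.9 kt
Leg 3: track=221.2°, groundspeed=213.0 kt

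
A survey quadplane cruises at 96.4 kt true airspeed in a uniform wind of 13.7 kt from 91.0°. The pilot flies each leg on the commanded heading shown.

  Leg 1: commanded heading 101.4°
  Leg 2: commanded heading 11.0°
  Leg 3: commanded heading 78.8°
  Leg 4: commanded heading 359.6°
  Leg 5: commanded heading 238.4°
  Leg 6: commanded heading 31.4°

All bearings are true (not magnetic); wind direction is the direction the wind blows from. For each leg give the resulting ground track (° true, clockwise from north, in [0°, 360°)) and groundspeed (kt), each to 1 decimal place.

Leg 1: heading 101.4°; drift +1.7° → track 103.1°, groundspeed 83.0 kt
Leg 2: heading 11.0°; drift -8.2° → track 2.8°, groundspeed 95.0 kt
Leg 3: heading 78.8°; drift -2.0° → track 76.8°, groundspeed 83.1 kt
Leg 4: heading 359.6°; drift -8.1° → track 351.5°, groundspeed 97.7 kt
Leg 5: heading 238.4°; drift +3.9° → track 242.3°, groundspeed 108.2 kt
Leg 6: heading 31.4°; drift -7.5° → track 23.9°, groundspeed 90.2 kt

Leg 1: track=103.1°, groundspeed=83.0 kt
Leg 2: track=2.8°, groundspeed=95.0 kt
Leg 3: track=76.8°, groundspeed=83.1 kt
Leg 4: track=351.5°, groundspeed=97.7 kt
Leg 5: track=242.3°, groundspeed=108.2 kt
Leg 6: track=23.9°, groundspeed=90.2 kt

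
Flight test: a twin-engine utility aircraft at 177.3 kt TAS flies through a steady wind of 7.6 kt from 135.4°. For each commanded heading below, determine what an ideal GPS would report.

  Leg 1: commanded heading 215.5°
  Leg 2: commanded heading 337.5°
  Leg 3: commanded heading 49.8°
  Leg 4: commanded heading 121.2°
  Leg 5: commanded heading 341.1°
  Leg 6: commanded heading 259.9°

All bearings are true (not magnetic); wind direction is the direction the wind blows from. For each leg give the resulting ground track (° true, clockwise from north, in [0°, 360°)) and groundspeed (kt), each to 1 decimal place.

Leg 1: track=217.9°, groundspeed=176.2 kt
Leg 2: track=336.6°, groundspeed=184.4 kt
Leg 3: track=47.3°, groundspeed=176.9 kt
Leg 4: track=120.6°, groundspeed=169.9 kt
Leg 5: track=340.1°, groundspeed=184.2 kt
Leg 6: track=261.9°, groundspeed=181.7 kt

Leg 1: heading 215.5°; drift +2.4° → track 217.9°, groundspeed 176.2 kt
Leg 2: heading 337.5°; drift -0.9° → track 336.6°, groundspeed 184.4 kt
Leg 3: heading 49.8°; drift -2.5° → track 47.3°, groundspeed 176.9 kt
Leg 4: heading 121.2°; drift -0.6° → track 120.6°, groundspeed 169.9 kt
Leg 5: heading 341.1°; drift -1.0° → track 340.1°, groundspeed 184.2 kt
Leg 6: heading 259.9°; drift +2.0° → track 261.9°, groundspeed 181.7 kt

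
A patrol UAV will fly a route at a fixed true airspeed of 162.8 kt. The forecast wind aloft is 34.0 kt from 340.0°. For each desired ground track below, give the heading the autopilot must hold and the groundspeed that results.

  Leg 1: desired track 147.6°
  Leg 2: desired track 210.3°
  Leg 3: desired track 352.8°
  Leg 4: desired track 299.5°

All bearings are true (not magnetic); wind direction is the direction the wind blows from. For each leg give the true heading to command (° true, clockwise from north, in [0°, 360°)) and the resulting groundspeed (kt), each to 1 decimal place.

Leg 1: heading=145.0°, groundspeed=195.8 kt
Leg 2: heading=219.5°, groundspeed=182.4 kt
Leg 3: heading=350.1°, groundspeed=129.5 kt
Leg 4: heading=307.3°, groundspeed=135.4 kt

Leg 1: desired track 147.6°; wind correction -2.6° → command heading 145.0°, groundspeed 195.8 kt
Leg 2: desired track 210.3°; wind correction +9.2° → command heading 219.5°, groundspeed 182.4 kt
Leg 3: desired track 352.8°; wind correction -2.7° → command heading 350.1°, groundspeed 129.5 kt
Leg 4: desired track 299.5°; wind correction +7.8° → command heading 307.3°, groundspeed 135.4 kt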